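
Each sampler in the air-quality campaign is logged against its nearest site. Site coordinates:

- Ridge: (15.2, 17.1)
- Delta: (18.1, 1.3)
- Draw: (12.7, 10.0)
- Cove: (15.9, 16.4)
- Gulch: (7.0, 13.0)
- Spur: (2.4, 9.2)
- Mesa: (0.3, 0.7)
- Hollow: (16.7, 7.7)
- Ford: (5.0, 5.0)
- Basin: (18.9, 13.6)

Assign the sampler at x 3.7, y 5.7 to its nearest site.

Ford

Squared distances to each site:
Ridge: 262.210; Delta: 226.720; Draw: 99.490; Cove: 263.330; Gulch: 64.180; Spur: 13.940; Mesa: 36.560; Hollow: 173.000; Ford: 2.180; Basin: 293.450.
Minimum at Ford.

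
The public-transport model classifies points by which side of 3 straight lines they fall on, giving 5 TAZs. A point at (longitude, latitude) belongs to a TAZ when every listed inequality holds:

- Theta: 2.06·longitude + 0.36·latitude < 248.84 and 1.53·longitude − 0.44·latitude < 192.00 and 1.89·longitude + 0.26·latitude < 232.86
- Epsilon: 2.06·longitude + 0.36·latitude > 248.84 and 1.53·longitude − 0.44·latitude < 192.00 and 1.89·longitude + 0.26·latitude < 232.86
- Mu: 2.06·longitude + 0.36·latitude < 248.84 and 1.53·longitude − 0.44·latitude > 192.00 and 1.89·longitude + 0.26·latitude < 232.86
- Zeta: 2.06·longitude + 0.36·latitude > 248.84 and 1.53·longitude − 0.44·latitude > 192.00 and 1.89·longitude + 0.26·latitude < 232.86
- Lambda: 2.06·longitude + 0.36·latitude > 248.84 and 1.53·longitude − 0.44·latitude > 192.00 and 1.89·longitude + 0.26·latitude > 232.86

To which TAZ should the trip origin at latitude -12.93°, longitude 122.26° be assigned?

2.06·122.26 + 0.36·-12.93 = 247.201, which is < 248.84
1.53·122.26 − 0.44·-12.93 = 192.747, which is > 192.00
1.89·122.26 + 0.26·-12.93 = 227.710, which is < 232.86
This sign pattern matches Mu.

Mu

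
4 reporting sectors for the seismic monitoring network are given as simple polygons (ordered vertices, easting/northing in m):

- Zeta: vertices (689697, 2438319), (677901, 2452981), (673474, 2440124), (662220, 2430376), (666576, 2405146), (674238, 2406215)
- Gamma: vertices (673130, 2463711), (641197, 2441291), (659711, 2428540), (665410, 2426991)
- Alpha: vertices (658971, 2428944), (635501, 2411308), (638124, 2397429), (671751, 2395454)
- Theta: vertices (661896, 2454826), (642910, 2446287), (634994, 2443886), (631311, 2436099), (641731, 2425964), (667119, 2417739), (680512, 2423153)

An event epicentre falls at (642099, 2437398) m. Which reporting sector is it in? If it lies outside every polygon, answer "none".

Cast a ray rightward from (642099, 2437398). For each polygon, the edges (by vertex number in listed order) whose endpoints lie on opposite sides of northing = 2437398, where each meets that height, and whether that is right or left of the point:
Zeta: 3–4 at easting≈670326.9 (right), 6–1 at easting≈689253.5 (right) → 2 crossings.
Gamma: 2–3 at easting≈646849.5 (right), 4–1 at easting≈667598.0 (right) → 2 crossings.
Alpha: no edge straddles that height → 0 crossings.
Theta: 3–4 at easting≈631925.4 (left), 7–1 at easting≈672139.4 (right) → 1 crossing.
Only Theta has an odd count, so the point is inside Theta.

Theta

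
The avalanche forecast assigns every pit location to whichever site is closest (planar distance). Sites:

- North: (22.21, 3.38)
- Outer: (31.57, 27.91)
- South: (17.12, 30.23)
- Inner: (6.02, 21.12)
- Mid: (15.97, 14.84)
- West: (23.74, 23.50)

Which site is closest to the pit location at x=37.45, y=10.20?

Squared distances to each site:
North: 278.770; Outer: 348.219; South: 814.510; Inner: 1107.091; Mid: 482.920; West: 364.854.
Minimum at North.

North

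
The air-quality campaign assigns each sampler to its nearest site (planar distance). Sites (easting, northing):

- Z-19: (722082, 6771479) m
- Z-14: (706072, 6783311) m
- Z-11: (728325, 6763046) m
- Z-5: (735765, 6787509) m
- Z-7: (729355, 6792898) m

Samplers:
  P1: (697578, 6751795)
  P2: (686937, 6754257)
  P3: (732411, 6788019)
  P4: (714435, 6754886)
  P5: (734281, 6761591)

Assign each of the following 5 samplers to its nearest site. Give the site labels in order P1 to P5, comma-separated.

Z-19, Z-14, Z-5, Z-11, Z-11

P1 → Z-19 (d²=987905872.00)
P2 → Z-14 (d²=1210283141.00)
P3 → Z-5 (d²=11509416.00)
P4 → Z-11 (d²=259517700.00)
P5 → Z-11 (d²=37590961.00)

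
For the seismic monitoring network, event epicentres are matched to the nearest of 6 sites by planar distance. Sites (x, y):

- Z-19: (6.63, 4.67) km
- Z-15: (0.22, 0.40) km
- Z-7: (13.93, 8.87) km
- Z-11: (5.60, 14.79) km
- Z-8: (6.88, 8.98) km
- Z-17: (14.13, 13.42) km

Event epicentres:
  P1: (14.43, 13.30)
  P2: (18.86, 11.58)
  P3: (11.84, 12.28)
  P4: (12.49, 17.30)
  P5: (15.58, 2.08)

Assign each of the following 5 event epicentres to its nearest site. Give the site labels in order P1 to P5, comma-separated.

Z-17, Z-17, Z-17, Z-17, Z-7

P1 → Z-17 (d²=0.10)
P2 → Z-17 (d²=25.76)
P3 → Z-17 (d²=6.54)
P4 → Z-17 (d²=17.74)
P5 → Z-7 (d²=48.83)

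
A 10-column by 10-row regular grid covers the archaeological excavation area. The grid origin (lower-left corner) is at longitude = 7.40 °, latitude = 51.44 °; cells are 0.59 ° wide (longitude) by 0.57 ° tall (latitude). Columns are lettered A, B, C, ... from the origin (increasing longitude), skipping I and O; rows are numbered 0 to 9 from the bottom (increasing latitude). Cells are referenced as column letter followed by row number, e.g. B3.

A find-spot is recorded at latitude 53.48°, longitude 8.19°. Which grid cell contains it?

Column index: ⌊(8.19 − 7.40) / 0.59⌋ = ⌊1.339⌋ = 1 → column B
Row offset from origin: ⌊(53.48 − 51.44) / 0.57⌋ = ⌊3.579⌋ = 3 → row 3

B3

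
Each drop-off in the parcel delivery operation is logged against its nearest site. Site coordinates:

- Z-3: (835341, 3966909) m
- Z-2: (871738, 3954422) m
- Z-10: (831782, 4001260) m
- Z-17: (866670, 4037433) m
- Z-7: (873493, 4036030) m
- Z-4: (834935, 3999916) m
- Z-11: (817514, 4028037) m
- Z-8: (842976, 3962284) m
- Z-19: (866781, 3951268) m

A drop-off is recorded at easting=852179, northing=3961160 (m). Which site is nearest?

Squared distances to each site:
Z-3: 316569245.000; Z-2: 427955125.000; Z-10: 2024047609.000; Z-17: 6027559610.000; Z-7: 6059803496.000; Z-4: 1799383072.000; Z-11: 5674195354.000; Z-8: 85958585.000; Z-19: 311070068.000.
Minimum at Z-8.

Z-8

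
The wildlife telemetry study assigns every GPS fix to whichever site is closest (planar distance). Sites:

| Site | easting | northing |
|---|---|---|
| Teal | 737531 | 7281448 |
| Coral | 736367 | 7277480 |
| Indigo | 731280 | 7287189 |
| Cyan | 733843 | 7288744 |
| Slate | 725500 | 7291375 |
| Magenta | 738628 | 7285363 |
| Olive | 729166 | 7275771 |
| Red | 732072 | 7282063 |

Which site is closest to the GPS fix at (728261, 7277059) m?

Squared distances to each site:
Teal: 105196221.000; Coral: 65884477.000; Indigo: 111731261.000; Cyan: 167697949.000; Slate: 212570977.000; Magenta: 176431105.000; Olive: 2477969.000; Red: 39563737.000.
Minimum at Olive.

Olive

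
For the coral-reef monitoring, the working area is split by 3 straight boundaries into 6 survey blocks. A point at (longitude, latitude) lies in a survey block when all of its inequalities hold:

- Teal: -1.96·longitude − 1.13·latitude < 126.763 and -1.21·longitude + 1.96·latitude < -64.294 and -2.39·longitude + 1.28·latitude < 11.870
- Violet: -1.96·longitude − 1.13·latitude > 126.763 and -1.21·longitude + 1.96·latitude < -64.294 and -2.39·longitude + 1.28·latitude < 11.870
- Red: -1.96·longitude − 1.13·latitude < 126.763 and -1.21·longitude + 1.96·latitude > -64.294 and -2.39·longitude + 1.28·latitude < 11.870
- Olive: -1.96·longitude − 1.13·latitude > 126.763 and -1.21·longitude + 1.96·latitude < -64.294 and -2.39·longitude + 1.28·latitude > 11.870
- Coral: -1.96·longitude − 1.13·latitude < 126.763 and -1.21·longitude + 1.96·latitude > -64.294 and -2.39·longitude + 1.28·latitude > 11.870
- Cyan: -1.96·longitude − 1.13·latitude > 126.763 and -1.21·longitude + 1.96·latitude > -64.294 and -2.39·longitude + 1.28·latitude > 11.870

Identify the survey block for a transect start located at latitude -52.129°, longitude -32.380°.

Red

-1.96·-32.380 − 1.13·-52.129 = 122.371, which is < 126.763
-1.21·-32.380 + 1.96·-52.129 = -62.993, which is > -64.294
-2.39·-32.380 + 1.28·-52.129 = 10.663, which is < 11.870
This sign pattern matches Red.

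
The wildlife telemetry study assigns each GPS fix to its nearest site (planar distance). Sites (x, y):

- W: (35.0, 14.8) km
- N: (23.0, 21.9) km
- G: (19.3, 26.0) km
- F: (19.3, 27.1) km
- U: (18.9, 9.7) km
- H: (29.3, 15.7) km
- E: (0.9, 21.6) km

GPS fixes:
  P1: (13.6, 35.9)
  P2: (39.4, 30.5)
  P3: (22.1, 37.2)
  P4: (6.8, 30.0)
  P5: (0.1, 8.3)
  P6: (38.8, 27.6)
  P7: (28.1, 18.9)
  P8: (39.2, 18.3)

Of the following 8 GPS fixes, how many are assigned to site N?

0

P1 → F
P2 → W
P3 → F
P4 → E
P5 → E
P6 → W
P7 → H
P8 → W
0 of the 8 go to N.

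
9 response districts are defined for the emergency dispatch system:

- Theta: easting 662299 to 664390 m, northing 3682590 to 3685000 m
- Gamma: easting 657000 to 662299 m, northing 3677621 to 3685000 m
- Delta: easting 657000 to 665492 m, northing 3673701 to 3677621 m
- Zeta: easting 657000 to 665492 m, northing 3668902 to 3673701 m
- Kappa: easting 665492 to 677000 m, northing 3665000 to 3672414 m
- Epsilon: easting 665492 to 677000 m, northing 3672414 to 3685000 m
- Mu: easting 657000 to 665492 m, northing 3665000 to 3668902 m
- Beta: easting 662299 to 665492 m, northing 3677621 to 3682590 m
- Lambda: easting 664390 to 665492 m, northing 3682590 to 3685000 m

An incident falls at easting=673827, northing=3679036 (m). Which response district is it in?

Epsilon

The point has easting = 673827 and northing = 3679036.
Only Epsilon satisfies 665492 ≤ easting ≤ 677000 and 3672414 ≤ northing ≤ 3685000.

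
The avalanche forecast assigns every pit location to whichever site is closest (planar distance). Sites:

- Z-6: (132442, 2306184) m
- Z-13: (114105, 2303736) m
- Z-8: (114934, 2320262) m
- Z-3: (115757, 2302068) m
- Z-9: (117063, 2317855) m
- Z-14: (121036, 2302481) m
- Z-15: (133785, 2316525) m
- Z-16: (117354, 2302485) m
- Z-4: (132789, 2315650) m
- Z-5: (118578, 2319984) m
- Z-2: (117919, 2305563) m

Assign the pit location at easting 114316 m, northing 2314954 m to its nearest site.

Z-9

Squared distances to each site:
Z-6: 405464776.000; Z-13: 125888045.000; Z-8: 28556788.000; Z-3: 168125477.000; Z-9: 15961810.000; Z-14: 200734129.000; Z-15: 381510002.000; Z-16: 164705405.000; Z-4: 341736145.000; Z-5: 43465544.000; Z-2: 101172490.000.
Minimum at Z-9.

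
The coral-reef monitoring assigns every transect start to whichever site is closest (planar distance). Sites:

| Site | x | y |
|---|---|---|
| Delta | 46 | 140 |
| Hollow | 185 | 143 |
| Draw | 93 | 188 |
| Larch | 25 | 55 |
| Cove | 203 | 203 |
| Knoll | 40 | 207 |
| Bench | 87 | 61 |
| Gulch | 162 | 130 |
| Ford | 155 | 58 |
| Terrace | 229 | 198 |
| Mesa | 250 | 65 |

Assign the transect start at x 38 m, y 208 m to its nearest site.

Knoll

Squared distances to each site:
Delta: 4688.000; Hollow: 25834.000; Draw: 3425.000; Larch: 23578.000; Cove: 27250.000; Knoll: 5.000; Bench: 24010.000; Gulch: 21460.000; Ford: 36189.000; Terrace: 36581.000; Mesa: 65393.000.
Minimum at Knoll.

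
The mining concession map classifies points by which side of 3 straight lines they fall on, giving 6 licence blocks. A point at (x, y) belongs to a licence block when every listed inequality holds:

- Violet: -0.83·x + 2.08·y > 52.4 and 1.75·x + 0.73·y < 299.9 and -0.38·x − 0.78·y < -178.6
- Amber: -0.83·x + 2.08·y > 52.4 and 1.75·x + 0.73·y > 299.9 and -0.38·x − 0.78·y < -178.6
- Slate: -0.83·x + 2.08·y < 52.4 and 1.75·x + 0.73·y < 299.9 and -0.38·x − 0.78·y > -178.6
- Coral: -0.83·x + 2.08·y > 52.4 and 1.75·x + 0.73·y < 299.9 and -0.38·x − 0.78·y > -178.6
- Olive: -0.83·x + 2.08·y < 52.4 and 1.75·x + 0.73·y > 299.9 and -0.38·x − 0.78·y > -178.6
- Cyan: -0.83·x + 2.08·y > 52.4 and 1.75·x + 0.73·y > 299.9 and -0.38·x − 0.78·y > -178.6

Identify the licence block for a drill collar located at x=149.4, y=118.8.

Cyan

-0.83·149.4 + 2.08·118.8 = 123.102, which is > 52.4
1.75·149.4 + 0.73·118.8 = 348.174, which is > 299.9
-0.38·149.4 − 0.78·118.8 = -149.436, which is > -178.6
This sign pattern matches Cyan.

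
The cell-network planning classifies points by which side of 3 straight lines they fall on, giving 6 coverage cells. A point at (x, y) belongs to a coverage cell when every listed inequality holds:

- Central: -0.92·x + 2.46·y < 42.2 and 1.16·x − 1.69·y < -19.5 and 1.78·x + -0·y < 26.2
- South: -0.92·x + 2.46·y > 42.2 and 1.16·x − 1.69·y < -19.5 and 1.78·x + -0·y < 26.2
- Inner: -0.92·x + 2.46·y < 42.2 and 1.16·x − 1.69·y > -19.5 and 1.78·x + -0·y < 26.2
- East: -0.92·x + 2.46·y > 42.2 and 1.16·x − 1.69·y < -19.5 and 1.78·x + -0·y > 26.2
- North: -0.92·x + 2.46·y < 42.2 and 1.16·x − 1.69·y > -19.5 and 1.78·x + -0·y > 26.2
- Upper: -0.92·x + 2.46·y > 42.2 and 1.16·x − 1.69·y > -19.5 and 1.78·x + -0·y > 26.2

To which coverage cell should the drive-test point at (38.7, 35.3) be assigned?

Upper

-0.92·38.7 + 2.46·35.3 = 51.234, which is > 42.2
1.16·38.7 − 1.69·35.3 = -14.765, which is > -19.5
1.78·38.7 + -0·35.3 = 68.886, which is > 26.2
This sign pattern matches Upper.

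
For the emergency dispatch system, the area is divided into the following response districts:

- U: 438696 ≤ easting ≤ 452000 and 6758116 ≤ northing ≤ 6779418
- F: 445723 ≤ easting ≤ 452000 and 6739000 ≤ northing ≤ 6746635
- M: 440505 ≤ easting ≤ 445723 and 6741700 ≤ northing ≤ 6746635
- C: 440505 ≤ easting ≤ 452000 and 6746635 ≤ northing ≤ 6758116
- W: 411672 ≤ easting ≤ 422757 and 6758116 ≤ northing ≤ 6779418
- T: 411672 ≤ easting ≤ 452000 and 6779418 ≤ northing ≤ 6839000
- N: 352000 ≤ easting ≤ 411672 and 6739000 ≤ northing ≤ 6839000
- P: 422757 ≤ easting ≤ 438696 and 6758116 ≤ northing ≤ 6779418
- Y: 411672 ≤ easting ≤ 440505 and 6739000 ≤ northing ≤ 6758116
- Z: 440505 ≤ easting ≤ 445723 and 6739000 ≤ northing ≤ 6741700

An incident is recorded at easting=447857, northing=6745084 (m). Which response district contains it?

F

The point has easting = 447857 and northing = 6745084.
Only F satisfies 445723 ≤ easting ≤ 452000 and 6739000 ≤ northing ≤ 6746635.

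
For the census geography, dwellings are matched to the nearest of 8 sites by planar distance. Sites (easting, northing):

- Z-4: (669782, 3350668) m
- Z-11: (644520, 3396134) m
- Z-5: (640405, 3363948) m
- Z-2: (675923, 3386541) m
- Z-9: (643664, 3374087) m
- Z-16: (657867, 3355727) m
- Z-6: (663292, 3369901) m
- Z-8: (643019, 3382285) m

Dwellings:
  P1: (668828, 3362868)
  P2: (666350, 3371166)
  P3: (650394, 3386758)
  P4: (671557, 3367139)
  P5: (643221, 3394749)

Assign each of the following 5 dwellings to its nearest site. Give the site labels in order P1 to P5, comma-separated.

P1 → Z-6 (d²=80110385.00)
P2 → Z-6 (d²=10951589.00)
P3 → Z-8 (d²=74398354.00)
P4 → Z-6 (d²=75938869.00)
P5 → Z-11 (d²=3605626.00)

Z-6, Z-6, Z-8, Z-6, Z-11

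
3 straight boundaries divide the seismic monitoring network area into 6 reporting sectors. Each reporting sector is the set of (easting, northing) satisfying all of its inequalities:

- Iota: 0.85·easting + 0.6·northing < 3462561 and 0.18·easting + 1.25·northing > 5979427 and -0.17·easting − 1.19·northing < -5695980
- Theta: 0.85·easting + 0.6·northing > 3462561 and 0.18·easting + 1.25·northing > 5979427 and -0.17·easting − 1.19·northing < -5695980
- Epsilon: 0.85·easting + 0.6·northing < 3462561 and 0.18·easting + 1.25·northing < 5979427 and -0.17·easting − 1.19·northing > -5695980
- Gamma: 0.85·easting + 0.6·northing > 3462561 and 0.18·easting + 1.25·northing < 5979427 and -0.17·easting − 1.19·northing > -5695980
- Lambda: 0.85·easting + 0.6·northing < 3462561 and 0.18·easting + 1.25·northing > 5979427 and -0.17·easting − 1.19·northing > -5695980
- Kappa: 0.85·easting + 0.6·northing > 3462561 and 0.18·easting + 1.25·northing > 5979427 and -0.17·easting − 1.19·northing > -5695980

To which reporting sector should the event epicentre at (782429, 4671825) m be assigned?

Kappa

0.85·782429 + 0.6·4671825 = 3468159.650, which is > 3462561
0.18·782429 + 1.25·4671825 = 5980618.470, which is > 5979427
-0.17·782429 − 1.19·4671825 = -5692484.680, which is > -5695980
This sign pattern matches Kappa.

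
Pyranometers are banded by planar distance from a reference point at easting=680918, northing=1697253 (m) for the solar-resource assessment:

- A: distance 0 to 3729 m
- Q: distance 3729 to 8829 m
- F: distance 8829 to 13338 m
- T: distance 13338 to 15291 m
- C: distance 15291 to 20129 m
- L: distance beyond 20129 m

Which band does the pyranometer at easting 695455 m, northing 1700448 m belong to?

Distance = √((695455−680918)² + (1700448−1697253)²) = √(211324369.000 + 10208025.000) = 14883.964 m.
13338 ≤ 14883.964 < 15291 → T.

T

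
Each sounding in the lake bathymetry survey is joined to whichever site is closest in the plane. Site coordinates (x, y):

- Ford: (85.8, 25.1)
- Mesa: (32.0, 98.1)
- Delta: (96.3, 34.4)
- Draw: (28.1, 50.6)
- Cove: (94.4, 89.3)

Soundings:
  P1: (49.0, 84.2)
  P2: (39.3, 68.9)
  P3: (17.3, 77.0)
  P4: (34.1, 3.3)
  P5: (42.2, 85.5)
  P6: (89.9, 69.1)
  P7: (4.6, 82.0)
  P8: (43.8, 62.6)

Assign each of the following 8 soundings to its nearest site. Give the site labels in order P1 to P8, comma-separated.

Mesa, Draw, Mesa, Draw, Mesa, Cove, Mesa, Draw

P1 → Mesa (d²=482.21)
P2 → Draw (d²=460.33)
P3 → Mesa (d²=661.30)
P4 → Draw (d²=2273.29)
P5 → Mesa (d²=262.80)
P6 → Cove (d²=428.29)
P7 → Mesa (d²=1009.97)
P8 → Draw (d²=390.49)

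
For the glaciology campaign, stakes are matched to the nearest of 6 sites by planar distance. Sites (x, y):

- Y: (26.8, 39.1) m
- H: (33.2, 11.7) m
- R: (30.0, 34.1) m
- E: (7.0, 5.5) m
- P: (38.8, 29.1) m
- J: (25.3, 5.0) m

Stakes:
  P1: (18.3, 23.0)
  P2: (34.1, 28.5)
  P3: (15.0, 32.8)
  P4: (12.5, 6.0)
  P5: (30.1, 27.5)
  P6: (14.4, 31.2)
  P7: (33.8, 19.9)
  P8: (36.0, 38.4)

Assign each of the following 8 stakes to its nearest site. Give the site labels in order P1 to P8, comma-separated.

P1 → R (d²=260.10)
P2 → P (d²=22.45)
P3 → Y (d²=178.93)
P4 → E (d²=30.50)
P5 → R (d²=43.57)
P6 → Y (d²=216.17)
P7 → H (d²=67.60)
P8 → R (d²=54.49)

R, P, Y, E, R, Y, H, R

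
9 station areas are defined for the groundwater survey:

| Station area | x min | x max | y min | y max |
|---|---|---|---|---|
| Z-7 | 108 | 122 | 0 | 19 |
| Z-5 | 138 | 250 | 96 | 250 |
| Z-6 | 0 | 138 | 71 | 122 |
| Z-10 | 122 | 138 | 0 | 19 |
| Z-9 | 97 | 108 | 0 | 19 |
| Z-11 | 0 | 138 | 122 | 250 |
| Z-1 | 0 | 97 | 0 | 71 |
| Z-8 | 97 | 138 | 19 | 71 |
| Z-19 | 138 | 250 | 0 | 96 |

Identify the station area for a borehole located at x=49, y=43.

The point has x = 49 and y = 43.
Only Z-1 satisfies 0 ≤ x ≤ 97 and 0 ≤ y ≤ 71.

Z-1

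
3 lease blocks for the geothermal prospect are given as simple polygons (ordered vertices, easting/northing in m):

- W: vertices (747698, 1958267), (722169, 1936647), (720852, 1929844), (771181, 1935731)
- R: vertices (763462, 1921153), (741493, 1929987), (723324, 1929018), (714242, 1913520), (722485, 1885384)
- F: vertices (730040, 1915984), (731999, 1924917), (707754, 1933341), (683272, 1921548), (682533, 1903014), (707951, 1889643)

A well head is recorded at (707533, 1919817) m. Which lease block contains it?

F

Cast a ray rightward from (707533, 1919817). For each polygon, the edges (by vertex number in listed order) whose endpoints lie on opposite sides of northing = 1919817, where each meets that height, and whether that is right or left of the point:
W: no edge straddles that height → 0 crossings.
R: 3–4 at easting≈717932.1 (right), 5–1 at easting≈761931.5 (right) → 2 crossings.
F: 1–2 at easting≈730880.6 (right), 4–5 at easting≈683203.0 (left) → 1 crossing.
Only F has an odd count, so the point is inside F.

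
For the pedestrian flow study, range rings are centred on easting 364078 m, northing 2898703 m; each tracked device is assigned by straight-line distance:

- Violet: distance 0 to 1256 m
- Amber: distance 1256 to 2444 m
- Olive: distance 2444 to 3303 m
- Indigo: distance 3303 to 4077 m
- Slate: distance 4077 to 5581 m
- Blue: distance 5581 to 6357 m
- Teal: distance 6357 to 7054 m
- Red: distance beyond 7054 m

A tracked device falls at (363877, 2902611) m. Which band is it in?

Distance = √((363877−364078)² + (2902611−2898703)²) = √(40401.000 + 15272464.000) = 3913.166 m.
3303 ≤ 3913.166 < 4077 → Indigo.

Indigo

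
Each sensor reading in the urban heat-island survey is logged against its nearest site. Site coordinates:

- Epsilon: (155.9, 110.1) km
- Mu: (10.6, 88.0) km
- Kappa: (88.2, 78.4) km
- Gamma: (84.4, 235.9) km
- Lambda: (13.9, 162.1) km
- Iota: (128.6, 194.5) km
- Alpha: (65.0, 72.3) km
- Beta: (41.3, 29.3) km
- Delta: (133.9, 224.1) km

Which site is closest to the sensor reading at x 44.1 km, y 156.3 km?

Lambda

Squared distances to each site:
Epsilon: 14633.680; Mu: 5787.140; Kappa: 8013.220; Gamma: 7960.250; Lambda: 945.680; Iota: 8599.490; Alpha: 7492.810; Beta: 16136.840; Delta: 12660.880.
Minimum at Lambda.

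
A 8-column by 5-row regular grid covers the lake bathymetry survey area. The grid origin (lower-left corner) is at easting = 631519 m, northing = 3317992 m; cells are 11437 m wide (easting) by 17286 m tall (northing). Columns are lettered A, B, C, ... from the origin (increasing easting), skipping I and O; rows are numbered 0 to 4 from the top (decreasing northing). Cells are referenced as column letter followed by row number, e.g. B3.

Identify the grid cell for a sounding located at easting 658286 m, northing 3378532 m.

C1

Column index: ⌊(658286 − 631519) / 11437⌋ = ⌊2.340⌋ = 2 → column C
Row offset from origin: ⌊(3378532 − 3317992) / 17286⌋ = ⌊3.502⌋ = 3 → row 1 (counted from top)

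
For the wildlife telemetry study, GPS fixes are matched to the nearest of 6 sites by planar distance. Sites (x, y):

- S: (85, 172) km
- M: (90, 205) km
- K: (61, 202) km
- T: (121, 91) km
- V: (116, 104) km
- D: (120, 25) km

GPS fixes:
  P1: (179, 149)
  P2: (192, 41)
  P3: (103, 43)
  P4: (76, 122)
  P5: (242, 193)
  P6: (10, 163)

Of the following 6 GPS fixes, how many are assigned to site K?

1

P1 → V
P2 → D
P3 → D
P4 → V
P5 → M
P6 → K
1 of the 6 goes to K.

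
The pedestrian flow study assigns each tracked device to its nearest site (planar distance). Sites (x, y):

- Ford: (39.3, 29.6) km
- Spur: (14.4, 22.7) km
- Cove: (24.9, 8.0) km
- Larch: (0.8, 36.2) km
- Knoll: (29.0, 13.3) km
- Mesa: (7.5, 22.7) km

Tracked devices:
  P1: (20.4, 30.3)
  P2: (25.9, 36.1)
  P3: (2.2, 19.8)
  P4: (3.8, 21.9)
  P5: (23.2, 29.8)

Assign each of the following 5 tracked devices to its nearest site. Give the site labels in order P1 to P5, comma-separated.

Spur, Ford, Mesa, Mesa, Spur

P1 → Spur (d²=93.76)
P2 → Ford (d²=221.81)
P3 → Mesa (d²=36.50)
P4 → Mesa (d²=14.33)
P5 → Spur (d²=127.85)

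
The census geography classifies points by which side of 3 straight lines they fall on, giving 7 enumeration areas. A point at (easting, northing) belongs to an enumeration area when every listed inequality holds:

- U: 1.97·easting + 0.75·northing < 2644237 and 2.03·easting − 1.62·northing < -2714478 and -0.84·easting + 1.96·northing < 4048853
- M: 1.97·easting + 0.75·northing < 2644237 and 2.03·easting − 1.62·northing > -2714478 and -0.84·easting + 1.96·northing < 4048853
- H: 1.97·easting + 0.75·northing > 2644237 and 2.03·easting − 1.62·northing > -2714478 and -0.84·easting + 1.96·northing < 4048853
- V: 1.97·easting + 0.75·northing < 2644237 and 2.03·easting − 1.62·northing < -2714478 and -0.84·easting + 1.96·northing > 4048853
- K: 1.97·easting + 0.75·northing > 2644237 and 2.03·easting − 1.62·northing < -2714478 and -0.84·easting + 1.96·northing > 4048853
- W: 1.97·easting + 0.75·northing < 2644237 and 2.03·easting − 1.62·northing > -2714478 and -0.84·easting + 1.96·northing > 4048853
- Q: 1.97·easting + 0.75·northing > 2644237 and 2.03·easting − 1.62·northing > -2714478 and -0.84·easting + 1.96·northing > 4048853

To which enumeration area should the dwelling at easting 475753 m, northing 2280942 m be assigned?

K

1.97·475753 + 0.75·2280942 = 2647939.910, which is > 2644237
2.03·475753 − 1.62·2280942 = -2729347.450, which is < -2714478
-0.84·475753 + 1.96·2280942 = 4071013.800, which is > 4048853
This sign pattern matches K.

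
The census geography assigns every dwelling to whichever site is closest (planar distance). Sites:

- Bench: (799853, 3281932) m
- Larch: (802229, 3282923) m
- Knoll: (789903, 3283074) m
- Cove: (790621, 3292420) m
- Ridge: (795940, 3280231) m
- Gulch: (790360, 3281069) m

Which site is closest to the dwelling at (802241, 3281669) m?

Larch

Squared distances to each site:
Bench: 5771713.000; Larch: 1572660.000; Knoll: 154200269.000; Cove: 250608401.000; Ridge: 41770445.000; Gulch: 141518161.000.
Minimum at Larch.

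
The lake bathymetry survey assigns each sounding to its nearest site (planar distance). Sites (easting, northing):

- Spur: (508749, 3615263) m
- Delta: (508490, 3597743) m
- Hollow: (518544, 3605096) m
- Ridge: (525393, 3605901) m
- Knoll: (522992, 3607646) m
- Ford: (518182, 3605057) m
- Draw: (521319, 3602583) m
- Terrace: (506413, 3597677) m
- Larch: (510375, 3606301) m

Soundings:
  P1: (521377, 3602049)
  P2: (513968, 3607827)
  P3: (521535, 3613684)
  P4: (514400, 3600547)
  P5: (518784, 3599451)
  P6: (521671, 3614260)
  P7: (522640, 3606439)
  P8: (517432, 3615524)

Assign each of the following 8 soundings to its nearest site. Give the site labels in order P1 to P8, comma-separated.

P1 → Draw (d²=288520.00)
P2 → Larch (d²=15238325.00)
P3 → Knoll (d²=38580293.00)
P4 → Ford (d²=34643624.00)
P5 → Draw (d²=16235649.00)
P6 → Knoll (d²=45490037.00)
P7 → Knoll (d²=1580753.00)
P8 → Spur (d²=75462610.00)

Draw, Larch, Knoll, Ford, Draw, Knoll, Knoll, Spur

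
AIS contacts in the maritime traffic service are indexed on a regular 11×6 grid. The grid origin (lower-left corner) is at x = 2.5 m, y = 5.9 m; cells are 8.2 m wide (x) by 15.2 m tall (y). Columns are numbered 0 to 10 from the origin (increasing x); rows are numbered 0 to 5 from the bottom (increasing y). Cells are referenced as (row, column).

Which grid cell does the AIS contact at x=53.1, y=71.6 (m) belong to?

(4, 6)

Column index: ⌊(53.1 − 2.5) / 8.2⌋ = ⌊6.171⌋ = 6
Row offset from origin: ⌊(71.6 − 5.9) / 15.2⌋ = ⌊4.322⌋ = 4 → row 4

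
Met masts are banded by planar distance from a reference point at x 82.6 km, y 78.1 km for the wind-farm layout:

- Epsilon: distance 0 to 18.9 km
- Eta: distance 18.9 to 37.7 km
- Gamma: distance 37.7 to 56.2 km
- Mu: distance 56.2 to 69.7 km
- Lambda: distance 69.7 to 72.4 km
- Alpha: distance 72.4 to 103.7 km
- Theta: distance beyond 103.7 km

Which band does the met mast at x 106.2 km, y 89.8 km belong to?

Eta

Distance = √((106.2−82.6)² + (89.8−78.1)²) = √(556.960 + 136.890) = 26.341 km.
18.9 ≤ 26.341 < 37.7 → Eta.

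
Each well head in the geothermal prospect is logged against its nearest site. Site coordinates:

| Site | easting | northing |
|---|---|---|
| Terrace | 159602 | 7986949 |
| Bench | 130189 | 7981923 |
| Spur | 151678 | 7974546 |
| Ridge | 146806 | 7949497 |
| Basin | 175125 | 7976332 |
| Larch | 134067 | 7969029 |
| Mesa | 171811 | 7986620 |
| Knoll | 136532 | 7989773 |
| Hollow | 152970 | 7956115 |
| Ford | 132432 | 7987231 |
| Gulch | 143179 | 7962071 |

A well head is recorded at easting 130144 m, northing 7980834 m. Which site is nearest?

Bench

Squared distances to each site:
Terrace: 905166989.000; Bench: 1187946.000; Spur: 503252100.000; Ridge: 1259629813.000; Basin: 2043558365.000; Larch: 154747954.000; Mesa: 1769616685.000; Knoll: 120712265.000; Hollow: 1132055237.000; Ford: 46156553.000; Gulch: 521961394.000.
Minimum at Bench.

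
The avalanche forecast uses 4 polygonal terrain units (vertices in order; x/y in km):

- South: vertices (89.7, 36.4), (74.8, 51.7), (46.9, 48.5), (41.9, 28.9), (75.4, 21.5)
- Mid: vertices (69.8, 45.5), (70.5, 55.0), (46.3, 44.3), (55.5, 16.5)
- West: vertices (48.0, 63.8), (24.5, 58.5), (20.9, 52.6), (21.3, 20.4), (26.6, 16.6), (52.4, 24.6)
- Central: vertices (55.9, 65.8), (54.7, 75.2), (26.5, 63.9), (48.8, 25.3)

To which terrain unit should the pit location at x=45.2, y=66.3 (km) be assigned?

Central

Cast a ray rightward from (45.2, 66.3). For each polygon, the edges (by vertex number in listed order) whose endpoints lie on opposite sides of y = 66.3, where each meets that height, and whether that is right or left of the point:
South: no edge straddles that height → 0 crossings.
Mid: no edge straddles that height → 0 crossings.
West: no edge straddles that height → 0 crossings.
Central: 1–2 at x≈55.84 (right), 2–3 at x≈32.49 (left) → 1 crossing.
Only Central has an odd count, so the point is inside Central.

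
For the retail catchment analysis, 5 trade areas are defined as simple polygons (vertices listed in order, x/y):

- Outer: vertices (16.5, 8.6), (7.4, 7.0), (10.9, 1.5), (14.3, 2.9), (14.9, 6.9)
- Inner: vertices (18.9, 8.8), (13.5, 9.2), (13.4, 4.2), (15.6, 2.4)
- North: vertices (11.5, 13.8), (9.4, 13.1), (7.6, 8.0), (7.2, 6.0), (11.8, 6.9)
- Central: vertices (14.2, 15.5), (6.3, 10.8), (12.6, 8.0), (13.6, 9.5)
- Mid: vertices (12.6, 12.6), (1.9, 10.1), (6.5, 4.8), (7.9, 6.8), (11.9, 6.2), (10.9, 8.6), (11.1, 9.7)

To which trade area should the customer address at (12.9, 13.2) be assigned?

Cast a ray rightward from (12.9, 13.2). For each polygon, the edges (by vertex number in listed order) whose endpoints lie on opposite sides of y = 13.2, where each meets that height, and whether that is right or left of the point:
Outer: no edge straddles that height → 0 crossings.
Inner: no edge straddles that height → 0 crossings.
North: 1–2 at x≈9.70 (left), 5–1 at x≈11.53 (left) → 0 crossings.
Central: 1–2 at x≈10.33 (left), 4–1 at x≈13.97 (right) → 1 crossing.
Mid: no edge straddles that height → 0 crossings.
Only Central has an odd count, so the point is inside Central.

Central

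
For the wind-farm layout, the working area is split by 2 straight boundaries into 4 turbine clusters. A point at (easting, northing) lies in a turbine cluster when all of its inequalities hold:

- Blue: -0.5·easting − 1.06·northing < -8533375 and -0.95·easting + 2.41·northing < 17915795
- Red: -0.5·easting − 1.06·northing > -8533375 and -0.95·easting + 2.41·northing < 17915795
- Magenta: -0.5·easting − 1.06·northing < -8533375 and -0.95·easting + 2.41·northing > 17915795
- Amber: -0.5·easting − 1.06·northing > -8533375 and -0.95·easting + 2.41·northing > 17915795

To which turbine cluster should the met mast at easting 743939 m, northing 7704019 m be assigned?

Blue

-0.5·743939 − 1.06·7704019 = -8538229.640, which is < -8533375
-0.95·743939 + 2.41·7704019 = 17859943.740, which is < 17915795
This sign pattern matches Blue.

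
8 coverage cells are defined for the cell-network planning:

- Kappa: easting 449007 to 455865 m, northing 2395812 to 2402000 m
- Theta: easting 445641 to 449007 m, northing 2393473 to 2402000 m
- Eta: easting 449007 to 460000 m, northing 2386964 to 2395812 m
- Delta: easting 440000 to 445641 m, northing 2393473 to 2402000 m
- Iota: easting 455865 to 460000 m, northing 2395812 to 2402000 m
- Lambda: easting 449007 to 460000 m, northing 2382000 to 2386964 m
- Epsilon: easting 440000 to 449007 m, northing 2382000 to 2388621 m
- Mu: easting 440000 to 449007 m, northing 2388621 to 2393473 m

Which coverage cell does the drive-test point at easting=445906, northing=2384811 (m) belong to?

Epsilon

The point has easting = 445906 and northing = 2384811.
Only Epsilon satisfies 440000 ≤ easting ≤ 449007 and 2382000 ≤ northing ≤ 2388621.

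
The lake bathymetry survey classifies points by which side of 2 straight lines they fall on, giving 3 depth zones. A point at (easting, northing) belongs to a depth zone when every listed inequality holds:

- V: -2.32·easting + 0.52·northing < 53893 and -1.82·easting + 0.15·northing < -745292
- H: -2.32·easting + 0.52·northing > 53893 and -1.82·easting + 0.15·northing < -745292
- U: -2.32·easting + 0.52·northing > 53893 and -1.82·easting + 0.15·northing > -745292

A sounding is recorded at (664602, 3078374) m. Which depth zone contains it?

H

-2.32·664602 + 0.52·3078374 = 58877.840, which is > 53893
-1.82·664602 + 0.15·3078374 = -747819.540, which is < -745292
This sign pattern matches H.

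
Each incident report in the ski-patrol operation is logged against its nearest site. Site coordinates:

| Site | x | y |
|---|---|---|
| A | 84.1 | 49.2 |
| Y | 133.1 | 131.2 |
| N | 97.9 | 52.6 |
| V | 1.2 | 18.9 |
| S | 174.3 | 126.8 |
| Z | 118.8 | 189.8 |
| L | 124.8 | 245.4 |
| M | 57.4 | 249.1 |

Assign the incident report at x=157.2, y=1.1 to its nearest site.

N

Squared distances to each site:
A: 7657.220; Y: 17506.820; N: 6168.740; V: 24652.840; S: 16092.900; Z: 37082.250; L: 60732.250; M: 71464.040.
Minimum at N.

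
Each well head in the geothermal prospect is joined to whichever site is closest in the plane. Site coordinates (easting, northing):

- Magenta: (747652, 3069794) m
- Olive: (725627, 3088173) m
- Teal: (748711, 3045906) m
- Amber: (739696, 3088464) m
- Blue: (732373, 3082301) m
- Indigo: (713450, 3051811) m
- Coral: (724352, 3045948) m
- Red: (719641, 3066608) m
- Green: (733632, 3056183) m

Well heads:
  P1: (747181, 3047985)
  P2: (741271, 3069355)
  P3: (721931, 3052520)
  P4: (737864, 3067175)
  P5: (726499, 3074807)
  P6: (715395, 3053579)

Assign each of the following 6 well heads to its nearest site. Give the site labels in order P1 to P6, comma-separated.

P1 → Teal (d²=6663141.00)
P2 → Magenta (d²=40909882.00)
P3 → Coral (d²=49052425.00)
P4 → Magenta (d²=102664105.00)
P5 → Blue (d²=90663912.00)
P6 → Indigo (d²=6908849.00)

Teal, Magenta, Coral, Magenta, Blue, Indigo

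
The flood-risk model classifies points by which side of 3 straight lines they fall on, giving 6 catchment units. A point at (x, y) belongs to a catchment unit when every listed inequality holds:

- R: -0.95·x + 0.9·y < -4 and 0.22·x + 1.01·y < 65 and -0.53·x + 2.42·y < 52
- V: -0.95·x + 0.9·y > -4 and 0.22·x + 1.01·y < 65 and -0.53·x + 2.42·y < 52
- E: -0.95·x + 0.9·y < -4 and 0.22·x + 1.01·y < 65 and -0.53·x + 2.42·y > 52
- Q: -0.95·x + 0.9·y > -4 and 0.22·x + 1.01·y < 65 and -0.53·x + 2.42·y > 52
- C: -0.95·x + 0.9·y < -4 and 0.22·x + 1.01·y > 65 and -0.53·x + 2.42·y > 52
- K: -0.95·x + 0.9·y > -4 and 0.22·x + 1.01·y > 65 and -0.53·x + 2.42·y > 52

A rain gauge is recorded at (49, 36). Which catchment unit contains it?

E

-0.95·49 + 0.9·36 = -14.150, which is < -4
0.22·49 + 1.01·36 = 47.140, which is < 65
-0.53·49 + 2.42·36 = 61.150, which is > 52
This sign pattern matches E.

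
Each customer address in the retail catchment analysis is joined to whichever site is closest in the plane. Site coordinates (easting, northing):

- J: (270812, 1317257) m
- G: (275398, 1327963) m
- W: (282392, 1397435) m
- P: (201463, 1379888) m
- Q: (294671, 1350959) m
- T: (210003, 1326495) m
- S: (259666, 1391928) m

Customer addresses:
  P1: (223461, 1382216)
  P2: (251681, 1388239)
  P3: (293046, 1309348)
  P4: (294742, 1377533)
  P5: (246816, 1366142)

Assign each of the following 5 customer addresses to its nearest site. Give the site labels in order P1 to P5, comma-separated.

P1 → P (d²=489331588.00)
P2 → S (d²=77368946.00)
P3 → J (d²=556903037.00)
P4 → W (d²=548612104.00)
P5 → S (d²=830040296.00)

P, S, J, W, S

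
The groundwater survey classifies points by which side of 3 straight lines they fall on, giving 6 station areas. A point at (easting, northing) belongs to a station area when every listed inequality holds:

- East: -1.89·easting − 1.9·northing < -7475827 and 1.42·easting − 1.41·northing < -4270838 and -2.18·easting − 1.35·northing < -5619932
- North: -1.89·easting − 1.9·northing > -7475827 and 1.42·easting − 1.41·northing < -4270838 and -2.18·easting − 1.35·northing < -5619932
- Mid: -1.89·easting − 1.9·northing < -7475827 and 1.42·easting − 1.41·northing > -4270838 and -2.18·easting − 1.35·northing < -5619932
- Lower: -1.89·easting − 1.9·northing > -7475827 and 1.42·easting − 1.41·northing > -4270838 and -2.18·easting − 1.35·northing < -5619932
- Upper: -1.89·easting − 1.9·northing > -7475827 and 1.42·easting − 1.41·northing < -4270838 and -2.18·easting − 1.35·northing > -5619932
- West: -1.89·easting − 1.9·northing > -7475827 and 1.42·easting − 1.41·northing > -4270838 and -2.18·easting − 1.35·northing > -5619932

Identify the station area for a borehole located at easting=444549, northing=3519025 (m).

East

-1.89·444549 − 1.9·3519025 = -7526345.110, which is < -7475827
1.42·444549 − 1.41·3519025 = -4330565.670, which is < -4270838
-2.18·444549 − 1.35·3519025 = -5719800.570, which is < -5619932
This sign pattern matches East.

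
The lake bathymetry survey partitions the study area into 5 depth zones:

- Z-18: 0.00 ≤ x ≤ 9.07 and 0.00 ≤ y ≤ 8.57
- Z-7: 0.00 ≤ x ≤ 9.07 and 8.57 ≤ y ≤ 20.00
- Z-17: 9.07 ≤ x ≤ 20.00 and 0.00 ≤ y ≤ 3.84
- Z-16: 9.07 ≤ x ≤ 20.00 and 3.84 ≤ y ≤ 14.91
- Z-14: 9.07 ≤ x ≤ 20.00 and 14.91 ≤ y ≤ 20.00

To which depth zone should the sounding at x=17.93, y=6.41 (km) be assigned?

Z-16

The point has x = 17.93 and y = 6.41.
Only Z-16 satisfies 9.07 ≤ x ≤ 20.00 and 3.84 ≤ y ≤ 14.91.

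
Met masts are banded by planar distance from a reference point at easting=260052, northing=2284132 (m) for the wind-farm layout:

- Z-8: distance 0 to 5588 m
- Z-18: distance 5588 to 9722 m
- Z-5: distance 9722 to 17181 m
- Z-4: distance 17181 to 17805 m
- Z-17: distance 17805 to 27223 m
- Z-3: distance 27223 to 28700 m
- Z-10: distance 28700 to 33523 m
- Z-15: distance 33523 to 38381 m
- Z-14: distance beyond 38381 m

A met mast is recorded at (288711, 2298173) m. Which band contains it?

Distance = √((288711−260052)² + (2298173−2284132)²) = √(821338281.000 + 197149681.000) = 31913.758 m.
28700 ≤ 31913.758 < 33523 → Z-10.

Z-10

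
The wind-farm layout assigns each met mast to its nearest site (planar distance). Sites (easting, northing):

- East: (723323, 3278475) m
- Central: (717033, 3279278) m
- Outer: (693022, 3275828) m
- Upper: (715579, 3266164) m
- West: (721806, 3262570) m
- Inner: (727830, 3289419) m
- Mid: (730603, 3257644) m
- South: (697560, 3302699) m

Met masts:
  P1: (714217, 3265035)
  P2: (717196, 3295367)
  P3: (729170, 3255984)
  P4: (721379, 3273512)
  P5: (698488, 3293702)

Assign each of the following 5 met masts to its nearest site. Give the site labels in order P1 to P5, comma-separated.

Upper, Inner, Mid, East, South

P1 → Upper (d²=3129685.00)
P2 → Inner (d²=148460660.00)
P3 → Mid (d²=4809089.00)
P4 → East (d²=28410505.00)
P5 → South (d²=81807193.00)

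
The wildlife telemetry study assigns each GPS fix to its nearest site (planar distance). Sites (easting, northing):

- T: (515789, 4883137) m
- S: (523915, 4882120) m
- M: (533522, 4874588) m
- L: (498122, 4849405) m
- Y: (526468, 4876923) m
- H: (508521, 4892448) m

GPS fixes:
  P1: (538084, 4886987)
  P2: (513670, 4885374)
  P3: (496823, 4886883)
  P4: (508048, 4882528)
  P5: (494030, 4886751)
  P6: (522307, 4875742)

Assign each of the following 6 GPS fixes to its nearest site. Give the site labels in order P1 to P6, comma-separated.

M, T, H, T, H, Y

P1 → M (d²=174547045.00)
P2 → T (d²=9494330.00)
P3 → H (d²=167812429.00)
P4 → T (d²=60293962.00)
P5 → H (d²=242444890.00)
P6 → Y (d²=18708682.00)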